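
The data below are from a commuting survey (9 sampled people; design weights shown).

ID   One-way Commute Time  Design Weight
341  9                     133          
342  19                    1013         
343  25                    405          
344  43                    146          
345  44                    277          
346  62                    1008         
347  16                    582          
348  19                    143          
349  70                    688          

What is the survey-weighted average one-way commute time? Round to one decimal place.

39.1

Weighted sum = 9×133 + 19×1013 + 25×405 + 43×146 + 44×277 + 62×1008 + 16×582 + 19×143 + 70×688
  = 171720
Sum of weights = 133 + 1013 + 405 + 146 + 277 + 1008 + 582 + 143 + 688 = 4395
Weighted mean = 171720 / 4395 = 39.071672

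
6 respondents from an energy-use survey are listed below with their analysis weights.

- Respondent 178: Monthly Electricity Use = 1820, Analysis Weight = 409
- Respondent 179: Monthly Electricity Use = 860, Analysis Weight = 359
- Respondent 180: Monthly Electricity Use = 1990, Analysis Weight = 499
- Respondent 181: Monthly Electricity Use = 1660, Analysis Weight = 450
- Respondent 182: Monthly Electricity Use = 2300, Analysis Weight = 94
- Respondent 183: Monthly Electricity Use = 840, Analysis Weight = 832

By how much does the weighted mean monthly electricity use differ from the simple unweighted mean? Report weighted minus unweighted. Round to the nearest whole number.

Unweighted sum = 1820 + 860 + 1990 + 1660 + 2300 + 840 = 9470
Unweighted mean = 9470 / 6 = 1578.3333
Weighted sum = 1820×409 + 860×359 + 1990×499 + 1660×450 + 2300×94 + 840×832
  = 744380 + 308740 + 993010 + 747000 + 216200 + 698880 = 3708210
Sum of weights = 409 + 359 + 499 + 450 + 94 + 832 = 2643
Weighted mean = 3708210 / 2643 = 1403.0306
Difference (weighted minus unweighted) = -175.30269

-175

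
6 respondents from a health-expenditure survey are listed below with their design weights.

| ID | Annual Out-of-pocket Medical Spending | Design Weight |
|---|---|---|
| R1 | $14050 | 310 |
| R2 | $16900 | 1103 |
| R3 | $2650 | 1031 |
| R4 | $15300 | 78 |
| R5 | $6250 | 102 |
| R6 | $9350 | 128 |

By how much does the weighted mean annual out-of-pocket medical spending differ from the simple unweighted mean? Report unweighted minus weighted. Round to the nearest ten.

300

Unweighted sum = 14050 + 16900 + 2650 + 15300 + 6250 + 9350 = 64500
Unweighted mean = 64500 / 6 = 10750
Weighted sum = 14050×310 + 16900×1103 + 2650×1031 + 15300×78 + 6250×102 + 9350×128
  = 28756050
Sum of weights = 310 + 1103 + 1031 + 78 + 102 + 128 = 2752
Weighted mean = 28756050 / 2752 = 10449.146
Difference (unweighted minus weighted) = 300.85392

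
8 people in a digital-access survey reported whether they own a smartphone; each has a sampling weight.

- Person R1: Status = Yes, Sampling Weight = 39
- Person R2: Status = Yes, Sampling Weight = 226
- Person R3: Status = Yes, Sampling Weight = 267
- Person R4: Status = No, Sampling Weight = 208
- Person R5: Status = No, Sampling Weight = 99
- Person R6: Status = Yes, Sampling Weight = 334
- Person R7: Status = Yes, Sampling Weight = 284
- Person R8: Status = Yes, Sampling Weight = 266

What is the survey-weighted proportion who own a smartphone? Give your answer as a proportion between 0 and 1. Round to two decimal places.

Sum of weights for 'Yes' = 39 + 226 + 267 + 334 + 284 + 266 = 1416
Total weight = 39 + 226 + 267 + 208 + 99 + 334 + 284 + 266 = 1723
Weighted proportion = 1416 / 1723 = 0.8218224

0.82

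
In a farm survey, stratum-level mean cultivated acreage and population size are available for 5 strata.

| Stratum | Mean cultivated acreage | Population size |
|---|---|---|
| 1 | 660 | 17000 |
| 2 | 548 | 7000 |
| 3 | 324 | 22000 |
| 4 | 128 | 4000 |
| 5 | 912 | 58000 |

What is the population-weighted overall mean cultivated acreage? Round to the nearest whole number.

Σ Nₕ·x̄ₕ = 660×17000 + 548×7000 + 324×22000 + 128×4000 + 912×58000
  = 11220000 + 3836000 + 7128000 + 512000 + 52896000 = 75592000
Σ Nₕ = 108000
Overall mean = 75592000 / 108000 = 699.92593

700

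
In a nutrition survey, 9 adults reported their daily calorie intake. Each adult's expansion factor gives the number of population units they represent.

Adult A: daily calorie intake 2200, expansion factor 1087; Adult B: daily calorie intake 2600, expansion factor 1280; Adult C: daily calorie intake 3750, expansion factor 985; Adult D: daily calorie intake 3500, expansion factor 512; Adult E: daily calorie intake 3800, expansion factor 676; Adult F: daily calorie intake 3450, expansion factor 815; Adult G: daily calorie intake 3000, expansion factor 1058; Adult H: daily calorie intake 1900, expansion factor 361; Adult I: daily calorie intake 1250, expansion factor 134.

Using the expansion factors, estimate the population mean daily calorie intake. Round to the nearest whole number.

Weighted sum = 2200×1087 + 2600×1280 + 3750×985 + 3500×512 + 3800×676 + 3450×815 + 3000×1058 + 1900×361 + 1250×134
  = 2391400 + 3328000 + 3693750 + 1792000 + 2568800 + 2811750 + 3174000 + 685900 + 167500 = 20613100
Sum of weights = 6908
Weighted mean = 20613100 / 6908 = 2983.9461

2984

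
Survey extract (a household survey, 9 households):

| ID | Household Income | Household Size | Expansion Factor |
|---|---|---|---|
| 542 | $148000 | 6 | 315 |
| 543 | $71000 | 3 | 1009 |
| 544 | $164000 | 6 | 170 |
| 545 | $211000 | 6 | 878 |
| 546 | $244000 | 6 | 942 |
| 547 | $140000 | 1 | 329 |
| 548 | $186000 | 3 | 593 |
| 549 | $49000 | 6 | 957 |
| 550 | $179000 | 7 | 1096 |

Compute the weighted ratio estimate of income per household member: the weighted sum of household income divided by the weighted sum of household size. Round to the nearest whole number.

Σ wᵢ·y = 960680000
Σ wᵢ·x = 6×315 + 3×1009 + 6×170 + 6×878 + 6×942 + 1×329 + 3×593 + 6×957 + 7×1096
  = 1890 + 3027 + 1020 + 5268 + 5652 + 329 + 1779 + 5742 + 7672 = 32379
Ratio = 960680000 / 32379 = 29669.848

29670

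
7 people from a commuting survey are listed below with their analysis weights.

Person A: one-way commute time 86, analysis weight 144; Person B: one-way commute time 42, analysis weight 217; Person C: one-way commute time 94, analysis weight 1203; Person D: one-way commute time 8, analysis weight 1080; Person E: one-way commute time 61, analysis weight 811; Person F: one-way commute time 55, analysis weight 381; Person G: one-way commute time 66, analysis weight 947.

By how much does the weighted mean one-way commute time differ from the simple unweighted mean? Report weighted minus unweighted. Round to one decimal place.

-1.1

Unweighted sum = 86 + 42 + 94 + 8 + 61 + 55 + 66 = 412
Unweighted mean = 412 / 7 = 58.857143
Weighted sum = 86×144 + 42×217 + 94×1203 + 8×1080 + 61×811 + 55×381 + 66×947
  = 276148
Sum of weights = 144 + 217 + 1203 + 1080 + 811 + 381 + 947 = 4783
Weighted mean = 276148 / 4783 = 57.735313
Difference (weighted minus unweighted) = -1.1218303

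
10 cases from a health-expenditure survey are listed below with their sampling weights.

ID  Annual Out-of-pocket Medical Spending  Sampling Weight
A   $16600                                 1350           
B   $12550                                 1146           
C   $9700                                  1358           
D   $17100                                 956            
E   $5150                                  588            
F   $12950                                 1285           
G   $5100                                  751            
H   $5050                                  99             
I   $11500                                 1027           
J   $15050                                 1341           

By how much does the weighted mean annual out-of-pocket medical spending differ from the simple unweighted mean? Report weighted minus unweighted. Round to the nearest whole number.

Unweighted sum = 110750
Unweighted mean = 110750 / 10 = 11075
Weighted sum = 16600×1350 + 12550×1146 + 9700×1358 + 17100×956 + 5150×588 + 12950×1285 + 5100×751 + 5050×99 + 11500×1027 + 15050×1341
  = 122304050
Sum of weights = 1350 + 1146 + 1358 + 956 + 588 + 1285 + 751 + 99 + 1027 + 1341 = 9901
Weighted mean = 122304050 / 9901 = 12352.697
Difference (weighted minus unweighted) = 1277.6967

1278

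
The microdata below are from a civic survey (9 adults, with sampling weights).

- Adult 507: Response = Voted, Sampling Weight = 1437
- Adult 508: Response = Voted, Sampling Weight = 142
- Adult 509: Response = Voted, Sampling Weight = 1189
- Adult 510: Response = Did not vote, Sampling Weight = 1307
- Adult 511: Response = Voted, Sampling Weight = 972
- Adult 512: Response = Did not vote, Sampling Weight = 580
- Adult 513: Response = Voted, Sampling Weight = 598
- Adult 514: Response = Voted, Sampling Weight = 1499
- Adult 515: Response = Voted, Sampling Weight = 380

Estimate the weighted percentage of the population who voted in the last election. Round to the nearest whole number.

77

Sum of weights for 'Voted' = 1437 + 142 + 1189 + 972 + 598 + 1499 + 380 = 6217
Total weight = 8104
Weighted proportion = 6217 / 8104 = 0.76715202 → 76.715202%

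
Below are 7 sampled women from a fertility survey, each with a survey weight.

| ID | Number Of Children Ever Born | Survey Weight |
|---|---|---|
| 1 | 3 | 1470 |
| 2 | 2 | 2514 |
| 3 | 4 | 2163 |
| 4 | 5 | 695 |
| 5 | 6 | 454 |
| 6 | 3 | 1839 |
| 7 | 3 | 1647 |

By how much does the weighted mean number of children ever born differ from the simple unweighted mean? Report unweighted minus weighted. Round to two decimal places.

Unweighted sum = 26
Unweighted mean = 26 / 7 = 3.7142857
Weighted sum = 34747
Sum of weights = 1470 + 2514 + 2163 + 695 + 454 + 1839 + 1647 = 10782
Weighted mean = 34747 / 10782 = 3.222686
Difference (unweighted minus weighted) = 0.49159976

0.49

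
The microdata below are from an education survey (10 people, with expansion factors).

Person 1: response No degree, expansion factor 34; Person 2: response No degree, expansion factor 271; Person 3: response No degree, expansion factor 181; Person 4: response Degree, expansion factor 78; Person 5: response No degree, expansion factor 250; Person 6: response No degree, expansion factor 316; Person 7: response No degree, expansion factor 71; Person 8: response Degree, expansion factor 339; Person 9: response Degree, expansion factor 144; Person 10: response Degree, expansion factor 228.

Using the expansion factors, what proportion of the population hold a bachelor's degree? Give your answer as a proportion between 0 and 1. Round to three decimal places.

0.413

Sum of weights for 'Degree' = 78 + 339 + 144 + 228 = 789
Total weight = 34 + 271 + 181 + 78 + 250 + 316 + 71 + 339 + 144 + 228 = 1912
Weighted proportion = 789 / 1912 = 0.4126569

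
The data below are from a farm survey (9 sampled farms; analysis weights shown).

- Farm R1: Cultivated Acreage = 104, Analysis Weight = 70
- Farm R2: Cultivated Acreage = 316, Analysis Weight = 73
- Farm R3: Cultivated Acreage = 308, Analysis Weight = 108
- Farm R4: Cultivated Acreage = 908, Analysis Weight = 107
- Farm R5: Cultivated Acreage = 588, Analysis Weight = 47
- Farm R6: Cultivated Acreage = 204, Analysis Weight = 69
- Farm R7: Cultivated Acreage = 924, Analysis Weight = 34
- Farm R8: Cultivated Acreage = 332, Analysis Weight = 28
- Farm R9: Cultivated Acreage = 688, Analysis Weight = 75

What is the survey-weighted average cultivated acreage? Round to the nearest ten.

Weighted sum = 104×70 + 316×73 + 308×108 + 908×107 + 588×47 + 204×69 + 924×34 + 332×28 + 688×75
  = 7280 + 23068 + 33264 + 97156 + 27636 + 14076 + 31416 + 9296 + 51600 = 294792
Sum of weights = 70 + 73 + 108 + 107 + 47 + 69 + 34 + 28 + 75 = 611
Weighted mean = 294792 / 611 = 482.47463

480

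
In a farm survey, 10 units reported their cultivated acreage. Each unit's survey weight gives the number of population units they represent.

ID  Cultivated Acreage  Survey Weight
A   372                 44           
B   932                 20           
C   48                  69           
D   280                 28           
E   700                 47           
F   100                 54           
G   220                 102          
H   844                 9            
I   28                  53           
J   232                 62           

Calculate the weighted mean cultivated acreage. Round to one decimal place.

Weighted sum = 372×44 + 932×20 + 48×69 + 280×28 + 700×47 + 100×54 + 220×102 + 844×9 + 28×53 + 232×62
  = 16368 + 18640 + 3312 + 7840 + 32900 + 5400 + 22440 + 7596 + 1484 + 14384 = 130364
Sum of weights = 488
Weighted mean = 130364 / 488 = 267.13934

267.1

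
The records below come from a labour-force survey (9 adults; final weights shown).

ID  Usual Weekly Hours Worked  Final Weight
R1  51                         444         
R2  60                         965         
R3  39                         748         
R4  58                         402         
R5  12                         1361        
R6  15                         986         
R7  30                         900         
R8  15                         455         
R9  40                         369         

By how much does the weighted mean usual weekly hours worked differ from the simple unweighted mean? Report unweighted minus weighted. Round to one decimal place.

Unweighted sum = 51 + 60 + 39 + 58 + 12 + 15 + 30 + 15 + 40 = 320
Unweighted mean = 320 / 9 = 35.555556
Weighted sum = 51×444 + 60×965 + 39×748 + 58×402 + 12×1361 + 15×986 + 30×900 + 15×455 + 40×369
  = 22644 + 57900 + 29172 + 23316 + 16332 + 14790 + 27000 + 6825 + 14760 = 212739
Sum of weights = 444 + 965 + 748 + 402 + 1361 + 986 + 900 + 455 + 369 = 6630
Weighted mean = 212739 / 6630 = 32.08733
Difference (unweighted minus weighted) = 3.4682252

3.5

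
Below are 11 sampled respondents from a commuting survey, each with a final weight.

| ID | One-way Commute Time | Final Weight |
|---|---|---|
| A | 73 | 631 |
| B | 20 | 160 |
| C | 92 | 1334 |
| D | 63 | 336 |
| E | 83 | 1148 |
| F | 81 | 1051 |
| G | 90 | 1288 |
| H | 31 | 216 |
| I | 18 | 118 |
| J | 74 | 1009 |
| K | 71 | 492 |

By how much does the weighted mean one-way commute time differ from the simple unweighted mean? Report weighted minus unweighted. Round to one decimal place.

Unweighted sum = 73 + 20 + 92 + 63 + 83 + 81 + 90 + 31 + 18 + 74 + 71 = 696
Unweighted mean = 696 / 11 = 63.272727
Weighted sum = 73×631 + 20×160 + 92×1334 + 63×336 + 83×1148 + 81×1051 + 90×1288 + 31×216 + 18×118 + 74×1009 + 71×492
  = 46063 + 3200 + 122728 + 21168 + 95284 + 85131 + 115920 + 6696 + 2124 + 74666 + 34932 = 607912
Sum of weights = 631 + 160 + 1334 + 336 + 1148 + 1051 + 1288 + 216 + 118 + 1009 + 492 = 7783
Weighted mean = 607912 / 7783 = 78.107671
Difference (weighted minus unweighted) = 14.834943

14.8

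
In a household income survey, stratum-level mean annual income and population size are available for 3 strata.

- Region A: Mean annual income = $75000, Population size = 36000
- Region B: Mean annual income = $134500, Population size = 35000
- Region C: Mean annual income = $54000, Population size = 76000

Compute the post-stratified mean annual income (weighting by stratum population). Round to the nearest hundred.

78300

Σ Nₕ·x̄ₕ = 75000×36000 + 134500×35000 + 54000×76000
  = 2700000000 + 4707500000 + 4104000000 = 11511500000
Σ Nₕ = 36000 + 35000 + 76000 = 147000
Overall mean = 11511500000 / 147000 = 78309.524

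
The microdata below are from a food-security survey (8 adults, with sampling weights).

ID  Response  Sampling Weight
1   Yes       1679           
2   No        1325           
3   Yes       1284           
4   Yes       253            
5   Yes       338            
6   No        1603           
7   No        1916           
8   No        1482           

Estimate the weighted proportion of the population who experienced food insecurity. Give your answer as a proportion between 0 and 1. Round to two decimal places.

0.36

Sum of weights for 'Yes' = 1679 + 1284 + 253 + 338 = 3554
Total weight = 1679 + 1325 + 1284 + 253 + 338 + 1603 + 1916 + 1482 = 9880
Weighted proportion = 3554 / 9880 = 0.3597166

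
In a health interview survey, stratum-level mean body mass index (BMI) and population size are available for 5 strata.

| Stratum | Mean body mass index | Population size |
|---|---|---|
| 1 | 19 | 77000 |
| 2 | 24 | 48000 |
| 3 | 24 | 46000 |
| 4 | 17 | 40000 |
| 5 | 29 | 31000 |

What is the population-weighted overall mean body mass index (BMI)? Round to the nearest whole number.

22

Σ Nₕ·x̄ₕ = 19×77000 + 24×48000 + 24×46000 + 17×40000 + 29×31000
  = 1463000 + 1152000 + 1104000 + 680000 + 899000 = 5298000
Σ Nₕ = 77000 + 48000 + 46000 + 40000 + 31000 = 242000
Overall mean = 5298000 / 242000 = 21.892562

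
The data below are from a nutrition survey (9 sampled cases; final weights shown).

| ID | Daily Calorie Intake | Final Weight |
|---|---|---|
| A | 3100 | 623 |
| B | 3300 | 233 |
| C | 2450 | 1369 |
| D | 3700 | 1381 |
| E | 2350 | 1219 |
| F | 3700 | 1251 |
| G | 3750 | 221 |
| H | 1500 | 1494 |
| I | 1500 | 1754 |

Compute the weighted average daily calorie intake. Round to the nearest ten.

Weighted sum = 3100×623 + 3300×233 + 2450×1369 + 3700×1381 + 2350×1219 + 3700×1251 + 3750×221 + 1500×1494 + 1500×1754
  = 1931300 + 768900 + 3354050 + 5109700 + 2864650 + 4628700 + 828750 + 2241000 + 2631000 = 24358050
Sum of weights = 623 + 233 + 1369 + 1381 + 1219 + 1251 + 221 + 1494 + 1754 = 9545
Weighted mean = 24358050 / 9545 = 2551.9172

2550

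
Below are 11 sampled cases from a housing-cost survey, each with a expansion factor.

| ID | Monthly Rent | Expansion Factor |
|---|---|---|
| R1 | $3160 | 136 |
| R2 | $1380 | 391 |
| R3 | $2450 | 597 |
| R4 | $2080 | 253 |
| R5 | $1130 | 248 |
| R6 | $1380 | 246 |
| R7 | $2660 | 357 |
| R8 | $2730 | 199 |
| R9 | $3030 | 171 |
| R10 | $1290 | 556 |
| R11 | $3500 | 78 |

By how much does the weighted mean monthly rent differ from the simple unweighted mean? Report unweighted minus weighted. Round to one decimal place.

Unweighted sum = 3160 + 1380 + 2450 + 2080 + 1130 + 1380 + 2660 + 2730 + 3030 + 1290 + 3500 = 24790
Unweighted mean = 24790 / 11 = 2253.6364
Weighted sum = 3160×136 + 1380×391 + 2450×597 + 2080×253 + 1130×248 + 1380×246 + 2660×357 + 2730×199 + 3030×171 + 1290×556 + 3500×78
  = 429760 + 539580 + 1462650 + 526240 + 280240 + 339480 + 949620 + 543270 + 518130 + 717240 + 273000 = 6579210
Sum of weights = 136 + 391 + 597 + 253 + 248 + 246 + 357 + 199 + 171 + 556 + 78 = 3232
Weighted mean = 6579210 / 3232 = 2035.6467
Difference (unweighted minus weighted) = 217.98971

218.0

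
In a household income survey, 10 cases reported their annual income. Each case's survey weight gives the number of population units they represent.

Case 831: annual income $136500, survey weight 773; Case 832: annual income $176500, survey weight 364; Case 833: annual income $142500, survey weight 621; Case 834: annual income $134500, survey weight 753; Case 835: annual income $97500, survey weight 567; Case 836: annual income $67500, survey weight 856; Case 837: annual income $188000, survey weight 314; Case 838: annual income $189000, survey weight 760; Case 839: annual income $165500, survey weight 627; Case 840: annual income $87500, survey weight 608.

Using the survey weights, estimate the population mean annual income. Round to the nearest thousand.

133000

Weighted sum = 136500×773 + 176500×364 + 142500×621 + 134500×753 + 97500×567 + 67500×856 + 188000×314 + 189000×760 + 165500×627 + 87500×608
  = 105514500 + 64246000 + 88492500 + 101278500 + 55282500 + 57780000 + 59032000 + 143640000 + 103768500 + 53200000 = 832234500
Sum of weights = 773 + 364 + 621 + 753 + 567 + 856 + 314 + 760 + 627 + 608 = 6243
Weighted mean = 832234500 / 6243 = 133306.82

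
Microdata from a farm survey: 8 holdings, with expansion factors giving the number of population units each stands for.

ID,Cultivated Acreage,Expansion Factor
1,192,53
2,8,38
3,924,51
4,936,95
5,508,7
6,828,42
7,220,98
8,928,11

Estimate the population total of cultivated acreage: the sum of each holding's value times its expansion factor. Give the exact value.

216624

Weighted total = 216624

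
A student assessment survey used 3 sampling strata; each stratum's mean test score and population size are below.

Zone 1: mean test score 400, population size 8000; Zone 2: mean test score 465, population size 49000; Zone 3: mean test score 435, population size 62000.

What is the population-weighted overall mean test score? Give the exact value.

445

Σ Nₕ·x̄ₕ = 400×8000 + 465×49000 + 435×62000
  = 52955000
Σ Nₕ = 8000 + 49000 + 62000 = 119000
Overall mean = 52955000 / 119000 = 445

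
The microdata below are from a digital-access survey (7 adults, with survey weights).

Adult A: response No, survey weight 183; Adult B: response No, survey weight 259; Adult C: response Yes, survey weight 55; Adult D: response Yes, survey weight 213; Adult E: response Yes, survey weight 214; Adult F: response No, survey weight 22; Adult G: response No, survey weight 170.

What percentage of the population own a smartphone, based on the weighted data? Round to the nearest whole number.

43

Sum of weights for 'Yes' = 55 + 213 + 214 = 482
Total weight = 183 + 259 + 55 + 213 + 214 + 22 + 170 = 1116
Weighted proportion = 482 / 1116 = 0.43189964 → 43.189964%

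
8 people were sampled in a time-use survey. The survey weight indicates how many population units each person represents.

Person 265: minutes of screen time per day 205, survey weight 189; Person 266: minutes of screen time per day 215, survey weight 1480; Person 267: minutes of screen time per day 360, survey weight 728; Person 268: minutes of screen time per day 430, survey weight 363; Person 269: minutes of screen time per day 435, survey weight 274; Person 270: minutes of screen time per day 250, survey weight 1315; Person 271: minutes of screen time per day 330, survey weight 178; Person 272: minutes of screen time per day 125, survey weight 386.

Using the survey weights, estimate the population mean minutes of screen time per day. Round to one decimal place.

Weighted sum = 205×189 + 215×1480 + 360×728 + 430×363 + 435×274 + 250×1315 + 330×178 + 125×386
  = 1330045
Sum of weights = 189 + 1480 + 728 + 363 + 274 + 1315 + 178 + 386 = 4913
Weighted mean = 1330045 / 4913 = 270.71952

270.7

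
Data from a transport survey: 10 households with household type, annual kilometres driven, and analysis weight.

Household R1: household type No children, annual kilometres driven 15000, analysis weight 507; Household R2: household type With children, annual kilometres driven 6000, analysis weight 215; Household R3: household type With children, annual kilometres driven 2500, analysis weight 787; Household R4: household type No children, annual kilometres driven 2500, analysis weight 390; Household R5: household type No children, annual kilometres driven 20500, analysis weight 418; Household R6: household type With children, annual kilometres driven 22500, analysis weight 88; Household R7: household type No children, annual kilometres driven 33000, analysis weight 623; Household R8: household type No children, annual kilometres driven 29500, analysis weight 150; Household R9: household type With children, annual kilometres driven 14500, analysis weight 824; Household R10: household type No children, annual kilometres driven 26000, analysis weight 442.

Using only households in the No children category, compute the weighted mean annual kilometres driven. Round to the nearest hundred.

No children rows: R1, R4, R5, R7, R8, R10
Weighted sum = 15000×507 + 2500×390 + 20500×418 + 33000×623 + 29500×150 + 26000×442
  = 7605000 + 975000 + 8569000 + 20559000 + 4425000 + 11492000 = 53625000
Sum of weights = 507 + 390 + 418 + 623 + 150 + 442 = 2530
Weighted mean = 53625000 / 2530 = 21195.652

21200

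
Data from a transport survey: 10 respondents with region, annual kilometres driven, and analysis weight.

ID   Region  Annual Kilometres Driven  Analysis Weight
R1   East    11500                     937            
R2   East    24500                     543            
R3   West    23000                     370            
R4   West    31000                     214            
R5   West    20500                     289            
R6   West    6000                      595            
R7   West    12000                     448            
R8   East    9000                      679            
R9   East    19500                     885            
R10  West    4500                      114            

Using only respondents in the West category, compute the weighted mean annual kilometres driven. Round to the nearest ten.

West rows: R3, R4, R5, R6, R7, R10
Weighted sum = 23000×370 + 31000×214 + 20500×289 + 6000×595 + 12000×448 + 4500×114
  = 8510000 + 6634000 + 5924500 + 3570000 + 5376000 + 513000 = 30527500
Sum of weights = 2030
Weighted mean = 30527500 / 2030 = 15038.177

15040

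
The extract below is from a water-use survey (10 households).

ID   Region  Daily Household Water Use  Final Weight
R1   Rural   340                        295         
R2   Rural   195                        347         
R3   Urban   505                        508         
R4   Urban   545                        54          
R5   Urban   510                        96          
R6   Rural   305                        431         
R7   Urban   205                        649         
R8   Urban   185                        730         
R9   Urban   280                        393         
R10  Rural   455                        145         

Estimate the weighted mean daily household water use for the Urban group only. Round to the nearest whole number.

293

Urban rows: R3, R4, R5, R7, R8, R9
Weighted sum = 505×508 + 545×54 + 510×96 + 205×649 + 185×730 + 280×393
  = 713065
Sum of weights = 508 + 54 + 96 + 649 + 730 + 393 = 2430
Weighted mean = 713065 / 2430 = 293.44239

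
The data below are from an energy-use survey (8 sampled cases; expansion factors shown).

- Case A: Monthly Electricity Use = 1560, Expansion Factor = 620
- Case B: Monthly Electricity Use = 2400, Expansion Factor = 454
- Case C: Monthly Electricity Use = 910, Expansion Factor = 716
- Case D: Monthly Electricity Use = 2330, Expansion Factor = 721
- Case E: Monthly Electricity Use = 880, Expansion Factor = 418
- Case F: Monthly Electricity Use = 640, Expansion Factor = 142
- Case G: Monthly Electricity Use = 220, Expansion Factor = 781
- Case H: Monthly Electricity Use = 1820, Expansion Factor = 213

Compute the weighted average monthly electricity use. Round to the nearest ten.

1330

Weighted sum = 5406490
Sum of weights = 620 + 454 + 716 + 721 + 418 + 142 + 781 + 213 = 4065
Weighted mean = 5406490 / 4065 = 1330.0098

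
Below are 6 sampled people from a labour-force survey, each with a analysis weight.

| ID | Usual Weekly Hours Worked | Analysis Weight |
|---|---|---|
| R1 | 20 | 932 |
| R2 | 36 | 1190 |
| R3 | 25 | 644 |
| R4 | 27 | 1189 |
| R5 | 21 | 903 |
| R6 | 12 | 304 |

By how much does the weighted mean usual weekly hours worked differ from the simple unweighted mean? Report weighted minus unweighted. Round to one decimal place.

2.1

Unweighted sum = 141
Unweighted mean = 141 / 6 = 23.5
Weighted sum = 20×932 + 36×1190 + 25×644 + 27×1189 + 21×903 + 12×304
  = 132294
Sum of weights = 5162
Weighted mean = 132294 / 5162 = 25.628439
Difference (weighted minus unweighted) = 2.1284386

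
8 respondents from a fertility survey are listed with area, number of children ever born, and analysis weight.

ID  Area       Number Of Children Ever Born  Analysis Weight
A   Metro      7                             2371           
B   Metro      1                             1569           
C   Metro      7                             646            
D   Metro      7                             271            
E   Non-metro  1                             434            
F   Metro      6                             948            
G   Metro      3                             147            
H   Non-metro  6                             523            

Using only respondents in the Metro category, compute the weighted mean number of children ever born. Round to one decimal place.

5.2

Metro rows: A, B, C, D, F, G
Weighted sum = 7×2371 + 1×1569 + 7×646 + 7×271 + 6×948 + 3×147
  = 16597 + 1569 + 4522 + 1897 + 5688 + 441 = 30714
Sum of weights = 2371 + 1569 + 646 + 271 + 948 + 147 = 5952
Weighted mean = 30714 / 5952 = 5.1602823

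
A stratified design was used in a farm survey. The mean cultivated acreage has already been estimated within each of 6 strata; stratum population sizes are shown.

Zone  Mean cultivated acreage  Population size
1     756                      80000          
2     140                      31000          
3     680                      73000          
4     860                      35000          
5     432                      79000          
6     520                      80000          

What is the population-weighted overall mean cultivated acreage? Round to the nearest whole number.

583

Σ Nₕ·x̄ₕ = 756×80000 + 140×31000 + 680×73000 + 860×35000 + 432×79000 + 520×80000
  = 60480000 + 4340000 + 49640000 + 30100000 + 34128000 + 41600000 = 220288000
Σ Nₕ = 80000 + 31000 + 73000 + 35000 + 79000 + 80000 = 378000
Overall mean = 220288000 / 378000 = 582.77249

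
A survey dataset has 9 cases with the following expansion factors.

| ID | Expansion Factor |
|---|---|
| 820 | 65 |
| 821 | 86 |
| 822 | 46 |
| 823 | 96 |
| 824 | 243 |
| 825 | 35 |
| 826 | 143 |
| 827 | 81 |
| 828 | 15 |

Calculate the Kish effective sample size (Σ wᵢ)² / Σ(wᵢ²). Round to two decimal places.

5.94

Σ wᵢ = 65 + 86 + 46 + 96 + 243 + 35 + 143 + 81 + 15 = 810
Σ wᵢ² = 4225 + 7396 + 2116 + 9216 + 59049 + 1225 + 20449 + 6561 + 225 = 110462
n_eff = 810² / 110462 = 656100 / 110462 = 5.9395991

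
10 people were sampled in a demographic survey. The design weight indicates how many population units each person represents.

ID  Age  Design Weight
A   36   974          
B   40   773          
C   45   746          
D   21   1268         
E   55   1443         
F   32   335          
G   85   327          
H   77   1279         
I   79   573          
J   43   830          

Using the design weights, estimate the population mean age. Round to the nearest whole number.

50

Weighted sum = 36×974 + 40×773 + 45×746 + 21×1268 + 55×1443 + 32×335 + 85×327 + 77×1279 + 79×573 + 43×830
  = 35064 + 30920 + 33570 + 26628 + 79365 + 10720 + 27795 + 98483 + 45267 + 35690 = 423502
Sum of weights = 974 + 773 + 746 + 1268 + 1443 + 335 + 327 + 1279 + 573 + 830 = 8548
Weighted mean = 423502 / 8548 = 49.543987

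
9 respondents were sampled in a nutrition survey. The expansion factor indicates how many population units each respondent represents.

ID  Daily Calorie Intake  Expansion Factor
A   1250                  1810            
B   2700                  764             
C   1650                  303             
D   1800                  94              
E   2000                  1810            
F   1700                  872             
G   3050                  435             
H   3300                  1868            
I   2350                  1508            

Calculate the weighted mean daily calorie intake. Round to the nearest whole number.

2233

Weighted sum = 1250×1810 + 2700×764 + 1650×303 + 1800×94 + 2000×1810 + 1700×872 + 3050×435 + 3300×1868 + 2350×1508
  = 2262500 + 2062800 + 499950 + 169200 + 3620000 + 1482400 + 1326750 + 6164400 + 3543800 = 21131800
Sum of weights = 1810 + 764 + 303 + 94 + 1810 + 872 + 435 + 1868 + 1508 = 9464
Weighted mean = 21131800 / 9464 = 2232.8614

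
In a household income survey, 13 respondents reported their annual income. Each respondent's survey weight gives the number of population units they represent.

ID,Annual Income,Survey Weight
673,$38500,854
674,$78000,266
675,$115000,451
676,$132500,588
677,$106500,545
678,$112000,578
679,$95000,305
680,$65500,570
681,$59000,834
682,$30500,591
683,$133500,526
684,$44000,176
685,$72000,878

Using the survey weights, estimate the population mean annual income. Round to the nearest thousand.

81000

Weighted sum = 580903000
Sum of weights = 7162
Weighted mean = 580903000 / 7162 = 81109.048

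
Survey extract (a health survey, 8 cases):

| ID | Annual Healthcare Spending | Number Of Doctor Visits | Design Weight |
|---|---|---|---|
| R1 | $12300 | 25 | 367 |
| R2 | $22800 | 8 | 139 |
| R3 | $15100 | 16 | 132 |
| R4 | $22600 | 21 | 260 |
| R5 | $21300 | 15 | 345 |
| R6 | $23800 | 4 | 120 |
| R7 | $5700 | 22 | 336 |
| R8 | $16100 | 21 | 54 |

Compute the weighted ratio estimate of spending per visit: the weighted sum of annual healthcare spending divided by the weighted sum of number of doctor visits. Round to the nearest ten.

Σ wᵢ·y = 12300×367 + 22800×139 + 15100×132 + 22600×260 + 21300×345 + 23800×120 + 5700×336 + 16100×54
  = 28541600
Σ wᵢ·x = 25×367 + 8×139 + 16×132 + 21×260 + 15×345 + 4×120 + 22×336 + 21×54
  = 32040
Ratio = 28541600 / 32040 = 890.81149

890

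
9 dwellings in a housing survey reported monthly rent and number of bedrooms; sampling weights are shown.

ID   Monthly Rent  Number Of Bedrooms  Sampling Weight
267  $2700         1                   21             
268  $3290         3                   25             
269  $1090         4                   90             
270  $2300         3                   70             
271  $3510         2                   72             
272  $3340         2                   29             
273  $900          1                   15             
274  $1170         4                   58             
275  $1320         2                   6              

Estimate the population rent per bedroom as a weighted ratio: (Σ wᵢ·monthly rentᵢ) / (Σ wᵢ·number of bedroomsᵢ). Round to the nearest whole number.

743

Σ wᵢ·y = 2700×21 + 3290×25 + 1090×90 + 2300×70 + 3510×72 + 3340×29 + 900×15 + 1170×58 + 1320×6
  = 56700 + 82250 + 98100 + 161000 + 252720 + 96860 + 13500 + 67860 + 7920 = 836910
Σ wᵢ·x = 1×21 + 3×25 + 4×90 + 3×70 + 2×72 + 2×29 + 1×15 + 4×58 + 2×6
  = 1127
Ratio = 836910 / 1127 = 742.59982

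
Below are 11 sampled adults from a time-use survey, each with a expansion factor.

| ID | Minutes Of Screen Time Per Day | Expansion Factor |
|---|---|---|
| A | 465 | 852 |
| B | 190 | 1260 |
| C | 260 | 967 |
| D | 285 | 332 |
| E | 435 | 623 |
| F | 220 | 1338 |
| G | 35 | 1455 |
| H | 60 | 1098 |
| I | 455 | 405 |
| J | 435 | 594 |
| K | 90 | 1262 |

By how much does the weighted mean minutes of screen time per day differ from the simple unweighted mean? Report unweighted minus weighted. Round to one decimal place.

Unweighted sum = 465 + 190 + 260 + 285 + 435 + 220 + 35 + 60 + 455 + 435 + 90 = 2930
Unweighted mean = 2930 / 11 = 266.36364
Weighted sum = 465×852 + 190×1260 + 260×967 + 285×332 + 435×623 + 220×1338 + 35×1455 + 60×1098 + 455×405 + 435×594 + 90×1262
  = 2220035
Sum of weights = 852 + 1260 + 967 + 332 + 623 + 1338 + 1455 + 1098 + 405 + 594 + 1262 = 10186
Weighted mean = 2220035 / 10186 = 217.94964
Difference (unweighted minus weighted) = 48.414

48.4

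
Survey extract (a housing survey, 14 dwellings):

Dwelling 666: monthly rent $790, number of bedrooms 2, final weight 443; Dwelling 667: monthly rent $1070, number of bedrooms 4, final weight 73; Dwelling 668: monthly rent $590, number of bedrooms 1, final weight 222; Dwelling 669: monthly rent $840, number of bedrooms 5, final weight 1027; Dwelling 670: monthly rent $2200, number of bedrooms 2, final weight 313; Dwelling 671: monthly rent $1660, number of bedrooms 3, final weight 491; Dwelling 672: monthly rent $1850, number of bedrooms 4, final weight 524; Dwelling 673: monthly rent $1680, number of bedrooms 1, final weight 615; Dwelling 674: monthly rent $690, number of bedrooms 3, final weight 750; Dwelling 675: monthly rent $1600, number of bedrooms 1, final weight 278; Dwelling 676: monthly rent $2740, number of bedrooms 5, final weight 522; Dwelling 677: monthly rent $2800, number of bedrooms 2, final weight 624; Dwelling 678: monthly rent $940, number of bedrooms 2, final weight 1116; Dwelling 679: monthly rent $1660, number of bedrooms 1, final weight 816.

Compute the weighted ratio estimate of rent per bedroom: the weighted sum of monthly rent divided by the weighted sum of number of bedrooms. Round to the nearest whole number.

552

Σ wᵢ·y = 11471380
Σ wᵢ·x = 20779
Ratio = 11471380 / 20779 = 552.06603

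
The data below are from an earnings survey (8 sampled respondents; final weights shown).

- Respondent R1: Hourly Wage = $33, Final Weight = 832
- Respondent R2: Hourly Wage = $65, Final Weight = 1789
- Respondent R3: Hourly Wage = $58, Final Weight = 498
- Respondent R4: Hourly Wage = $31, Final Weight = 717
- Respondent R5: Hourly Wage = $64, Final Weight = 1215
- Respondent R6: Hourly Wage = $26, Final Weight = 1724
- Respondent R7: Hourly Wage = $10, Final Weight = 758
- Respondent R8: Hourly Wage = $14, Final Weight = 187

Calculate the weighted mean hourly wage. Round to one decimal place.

42.4

Weighted sum = 33×832 + 65×1789 + 58×498 + 31×717 + 64×1215 + 26×1724 + 10×758 + 14×187
  = 327634
Sum of weights = 7720
Weighted mean = 327634 / 7720 = 42.439637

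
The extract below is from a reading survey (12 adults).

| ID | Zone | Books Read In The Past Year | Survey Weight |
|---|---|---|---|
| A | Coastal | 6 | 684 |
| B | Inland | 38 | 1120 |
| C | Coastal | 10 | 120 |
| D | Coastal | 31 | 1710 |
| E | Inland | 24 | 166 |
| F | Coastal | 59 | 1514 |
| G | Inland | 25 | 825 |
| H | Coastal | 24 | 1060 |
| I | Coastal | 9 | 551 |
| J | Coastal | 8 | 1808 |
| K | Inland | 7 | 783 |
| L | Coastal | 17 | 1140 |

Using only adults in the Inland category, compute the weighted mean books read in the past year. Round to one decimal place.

25.1

Inland rows: B, E, G, K
Weighted sum = 72650
Sum of weights = 1120 + 166 + 825 + 783 = 2894
Weighted mean = 72650 / 2894 = 25.103663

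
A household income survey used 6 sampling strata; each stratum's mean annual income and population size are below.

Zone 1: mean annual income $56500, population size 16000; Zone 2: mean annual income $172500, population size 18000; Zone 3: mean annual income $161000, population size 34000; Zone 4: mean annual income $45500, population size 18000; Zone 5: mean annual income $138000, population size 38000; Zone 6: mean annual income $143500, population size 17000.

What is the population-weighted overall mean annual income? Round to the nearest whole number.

127557

Σ Nₕ·x̄ₕ = 17985500000
Σ Nₕ = 16000 + 18000 + 34000 + 18000 + 38000 + 17000 = 141000
Overall mean = 17985500000 / 141000 = 127556.74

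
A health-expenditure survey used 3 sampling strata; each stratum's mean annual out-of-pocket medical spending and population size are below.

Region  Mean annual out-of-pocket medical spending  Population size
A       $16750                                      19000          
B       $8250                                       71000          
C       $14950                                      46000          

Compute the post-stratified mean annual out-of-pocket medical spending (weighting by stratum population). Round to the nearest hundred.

11700

Σ Nₕ·x̄ₕ = 16750×19000 + 8250×71000 + 14950×46000
  = 318250000 + 585750000 + 687700000 = 1591700000
Σ Nₕ = 136000
Overall mean = 1591700000 / 136000 = 11703.676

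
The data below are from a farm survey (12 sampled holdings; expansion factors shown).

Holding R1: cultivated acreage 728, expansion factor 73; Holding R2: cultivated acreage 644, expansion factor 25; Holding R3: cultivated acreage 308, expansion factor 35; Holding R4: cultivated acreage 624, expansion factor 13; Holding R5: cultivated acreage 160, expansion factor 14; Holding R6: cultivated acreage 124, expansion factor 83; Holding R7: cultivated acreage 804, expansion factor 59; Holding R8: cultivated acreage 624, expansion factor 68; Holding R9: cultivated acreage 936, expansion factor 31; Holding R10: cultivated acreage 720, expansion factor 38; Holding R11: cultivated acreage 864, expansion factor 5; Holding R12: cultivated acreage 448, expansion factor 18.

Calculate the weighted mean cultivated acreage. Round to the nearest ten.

Weighted sum = 259296
Sum of weights = 73 + 25 + 35 + 13 + 14 + 83 + 59 + 68 + 31 + 38 + 5 + 18 = 462
Weighted mean = 259296 / 462 = 561.24675

560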